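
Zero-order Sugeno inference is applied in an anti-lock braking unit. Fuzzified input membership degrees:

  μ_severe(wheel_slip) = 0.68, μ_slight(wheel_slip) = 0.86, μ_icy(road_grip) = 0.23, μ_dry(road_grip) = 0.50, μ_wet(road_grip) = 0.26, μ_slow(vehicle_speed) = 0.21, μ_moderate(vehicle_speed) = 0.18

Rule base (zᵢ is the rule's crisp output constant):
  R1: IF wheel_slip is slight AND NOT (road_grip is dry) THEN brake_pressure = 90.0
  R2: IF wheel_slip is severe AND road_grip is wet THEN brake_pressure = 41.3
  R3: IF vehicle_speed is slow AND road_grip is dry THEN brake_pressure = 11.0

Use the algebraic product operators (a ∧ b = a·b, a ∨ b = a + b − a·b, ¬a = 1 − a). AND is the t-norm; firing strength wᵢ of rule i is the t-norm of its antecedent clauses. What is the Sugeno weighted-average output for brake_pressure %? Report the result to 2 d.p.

R1 (z=90.0): slight=0.86, ¬dry=1−0.50=0.50; AND[a·b] → w = 0.4300
R2 (z=41.3): severe=0.68, wet=0.26; AND[a·b] → w = 0.1768
R3 (z=11.0): slow=0.21, dry=0.50; AND[a·b] → w = 0.1050
Weighted average = (0.4300·90.0 + 0.1768·41.3 + 0.1050·11.0) / (0.4300 + 0.1768 + 0.1050)
  = 47.1568 / 0.7118 = 66.25

66.25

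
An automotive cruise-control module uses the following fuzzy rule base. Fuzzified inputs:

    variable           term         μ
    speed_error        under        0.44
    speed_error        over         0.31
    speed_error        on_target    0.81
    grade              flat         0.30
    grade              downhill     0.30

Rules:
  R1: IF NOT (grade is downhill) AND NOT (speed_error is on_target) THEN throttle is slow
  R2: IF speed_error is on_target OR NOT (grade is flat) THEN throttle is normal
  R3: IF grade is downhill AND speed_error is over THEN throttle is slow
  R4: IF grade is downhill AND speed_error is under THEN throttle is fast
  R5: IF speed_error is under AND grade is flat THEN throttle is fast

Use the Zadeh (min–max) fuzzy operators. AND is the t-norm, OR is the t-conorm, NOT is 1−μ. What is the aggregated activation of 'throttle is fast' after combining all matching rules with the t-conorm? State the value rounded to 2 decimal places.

R1: ¬downhill=1−0.30=0.70, ¬on_target=1−0.81=0.19; AND[min(a, b)] → w = 0.19
R2: on_target=0.81, ¬flat=1−0.30=0.70; OR[max(a, b)] → w = 0.81
R3: downhill=0.30, over=0.31; AND[min(a, b)] → w = 0.30
R4: downhill=0.30, under=0.44; AND[min(a, b)] → w = 0.30
R5: under=0.44, flat=0.30; AND[min(a, b)] → w = 0.30
Rules with consequent 'fast': {R4, R5} → strengths 0.30, 0.30
Aggregate via t-conorm [max(a, b)]: 0.30

0.30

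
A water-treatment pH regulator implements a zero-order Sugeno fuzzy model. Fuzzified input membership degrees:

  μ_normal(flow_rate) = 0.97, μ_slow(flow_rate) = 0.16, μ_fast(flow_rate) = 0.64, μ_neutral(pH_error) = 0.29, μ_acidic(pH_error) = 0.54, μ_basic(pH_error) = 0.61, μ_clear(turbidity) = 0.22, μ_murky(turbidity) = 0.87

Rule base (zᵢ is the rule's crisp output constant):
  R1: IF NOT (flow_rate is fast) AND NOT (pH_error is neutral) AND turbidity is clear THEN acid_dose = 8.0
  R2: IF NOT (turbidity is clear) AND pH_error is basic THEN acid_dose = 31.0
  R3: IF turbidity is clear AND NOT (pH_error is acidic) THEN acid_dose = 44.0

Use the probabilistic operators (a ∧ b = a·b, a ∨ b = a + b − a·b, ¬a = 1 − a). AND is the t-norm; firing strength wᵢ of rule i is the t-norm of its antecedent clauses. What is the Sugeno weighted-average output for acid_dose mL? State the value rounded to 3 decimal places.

31.035

R1 (z=8.0): ¬fast=1−0.64=0.36, ¬neutral=1−0.29=0.71, clear=0.22; AND[a·b] → w = 0.0562
R2 (z=31.0): ¬clear=1−0.22=0.78, basic=0.61; AND[a·b] → w = 0.4758
R3 (z=44.0): clear=0.22, ¬acidic=1−0.54=0.46; AND[a·b] → w = 0.1012
Weighted average = (0.0562·8.0 + 0.4758·31.0 + 0.1012·44.0) / (0.0562 + 0.4758 + 0.1012)
  = 19.6525 / 0.6332 = 31.035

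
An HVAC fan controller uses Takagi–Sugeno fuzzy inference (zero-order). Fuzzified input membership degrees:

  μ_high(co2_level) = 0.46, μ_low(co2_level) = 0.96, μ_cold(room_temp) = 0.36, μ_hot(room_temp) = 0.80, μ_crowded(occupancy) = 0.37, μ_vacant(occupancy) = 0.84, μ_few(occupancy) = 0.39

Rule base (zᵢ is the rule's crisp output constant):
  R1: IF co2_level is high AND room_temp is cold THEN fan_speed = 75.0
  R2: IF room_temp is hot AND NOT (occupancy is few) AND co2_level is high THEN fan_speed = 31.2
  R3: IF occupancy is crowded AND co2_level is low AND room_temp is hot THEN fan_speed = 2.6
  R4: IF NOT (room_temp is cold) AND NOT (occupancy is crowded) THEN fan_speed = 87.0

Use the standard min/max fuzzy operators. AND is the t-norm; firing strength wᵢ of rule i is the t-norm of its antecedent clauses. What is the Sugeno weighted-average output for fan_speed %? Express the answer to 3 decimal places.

53.365

R1 (z=75.0): high=0.46, cold=0.36; AND[min(a, b)] → w = 0.36
R2 (z=31.2): hot=0.80, ¬few=1−0.39=0.61, high=0.46; AND[min(a, b)] → w = 0.46
R3 (z=2.6): crowded=0.37, low=0.96, hot=0.80; AND[min(a, b)] → w = 0.37
R4 (z=87.0): ¬cold=1−0.36=0.64, ¬crowded=1−0.37=0.63; AND[min(a, b)] → w = 0.63
Weighted average = (0.36·75.0 + 0.46·31.2 + 0.37·2.6 + 0.63·87.0) / (0.36 + 0.46 + 0.37 + 0.63)
  = 97.1240 / 1.8200 = 53.365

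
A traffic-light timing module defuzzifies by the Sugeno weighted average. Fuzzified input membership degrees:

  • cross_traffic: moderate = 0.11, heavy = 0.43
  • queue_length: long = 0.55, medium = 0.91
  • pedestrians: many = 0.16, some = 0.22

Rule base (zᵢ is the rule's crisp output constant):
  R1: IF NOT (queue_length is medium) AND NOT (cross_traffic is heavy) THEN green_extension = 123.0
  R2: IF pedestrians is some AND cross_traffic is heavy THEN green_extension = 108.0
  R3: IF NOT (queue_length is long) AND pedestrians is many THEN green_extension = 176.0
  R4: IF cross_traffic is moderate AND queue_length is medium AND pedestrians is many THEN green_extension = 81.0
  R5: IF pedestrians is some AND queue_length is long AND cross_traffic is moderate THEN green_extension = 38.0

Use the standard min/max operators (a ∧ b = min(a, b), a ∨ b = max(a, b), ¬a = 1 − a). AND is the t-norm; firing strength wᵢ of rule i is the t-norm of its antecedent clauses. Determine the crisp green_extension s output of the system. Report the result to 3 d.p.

110.261

R1 (z=123.0): ¬medium=1−0.91=0.09, ¬heavy=1−0.43=0.57; AND[min(a, b)] → w = 0.09
R2 (z=108.0): some=0.22, heavy=0.43; AND[min(a, b)] → w = 0.22
R3 (z=176.0): ¬long=1−0.55=0.45, many=0.16; AND[min(a, b)] → w = 0.16
R4 (z=81.0): moderate=0.11, medium=0.91, many=0.16; AND[min(a, b)] → w = 0.11
R5 (z=38.0): some=0.22, long=0.55, moderate=0.11; AND[min(a, b)] → w = 0.11
Weighted average = (0.09·123.0 + 0.22·108.0 + 0.16·176.0 + 0.11·81.0 + 0.11·38.0) / (0.09 + 0.22 + 0.16 + 0.11 + 0.11)
  = 76.0800 / 0.6900 = 110.261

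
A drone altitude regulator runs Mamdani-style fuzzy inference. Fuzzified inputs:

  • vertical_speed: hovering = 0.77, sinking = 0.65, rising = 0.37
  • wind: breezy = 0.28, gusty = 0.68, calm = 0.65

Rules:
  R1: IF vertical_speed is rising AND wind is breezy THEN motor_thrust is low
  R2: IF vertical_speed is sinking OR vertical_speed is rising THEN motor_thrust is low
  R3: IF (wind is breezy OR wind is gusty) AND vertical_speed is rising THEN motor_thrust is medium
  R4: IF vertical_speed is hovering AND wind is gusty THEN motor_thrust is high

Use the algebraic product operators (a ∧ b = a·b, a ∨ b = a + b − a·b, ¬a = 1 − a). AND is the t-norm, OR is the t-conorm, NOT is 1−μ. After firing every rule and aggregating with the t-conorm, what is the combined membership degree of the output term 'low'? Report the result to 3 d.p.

0.802

R1: rising=0.37, breezy=0.28; AND[a·b] → w = 0.1036
R2: sinking=0.65, rising=0.37; OR[a + b − a·b] → w = 0.7795
R3: (breezy=0.28 OR gusty=0.68) = 0.7696; AND[a·b] with rising=0.37 → w = 0.2848
R4: hovering=0.77, gusty=0.68; AND[a·b] → w = 0.5236
Rules with consequent 'low': {R1, R2} → strengths 0.1036, 0.7795
Aggregate via t-conorm [a + b − a·b]: 0.8023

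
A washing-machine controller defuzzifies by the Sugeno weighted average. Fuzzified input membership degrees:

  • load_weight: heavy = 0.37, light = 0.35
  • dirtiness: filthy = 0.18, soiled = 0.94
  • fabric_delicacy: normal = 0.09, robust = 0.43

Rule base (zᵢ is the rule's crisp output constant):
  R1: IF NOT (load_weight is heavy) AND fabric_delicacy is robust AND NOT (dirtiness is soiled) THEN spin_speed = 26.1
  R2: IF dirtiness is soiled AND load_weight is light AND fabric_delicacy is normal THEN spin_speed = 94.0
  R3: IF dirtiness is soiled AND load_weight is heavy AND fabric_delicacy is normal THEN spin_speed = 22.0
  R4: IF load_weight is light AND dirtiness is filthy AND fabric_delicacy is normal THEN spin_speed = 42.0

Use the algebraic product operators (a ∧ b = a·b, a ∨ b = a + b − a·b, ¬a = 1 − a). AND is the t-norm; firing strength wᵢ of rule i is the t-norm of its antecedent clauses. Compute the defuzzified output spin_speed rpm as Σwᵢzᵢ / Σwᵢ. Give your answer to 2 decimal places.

R1 (z=26.1): ¬heavy=1−0.37=0.63, robust=0.43, ¬soiled=1−0.94=0.06; AND[a·b] → w = 0.0163
R2 (z=94.0): soiled=0.94, light=0.35, normal=0.09; AND[a·b] → w = 0.0296
R3 (z=22.0): soiled=0.94, heavy=0.37, normal=0.09; AND[a·b] → w = 0.0313
R4 (z=42.0): light=0.35, filthy=0.18, normal=0.09; AND[a·b] → w = 0.0057
Weighted average = (0.0163·26.1 + 0.0296·94.0 + 0.0313·22.0 + 0.0057·42.0) / (0.0163 + 0.0296 + 0.0313 + 0.0057)
  = 4.1344 / 0.0828 = 49.91

49.91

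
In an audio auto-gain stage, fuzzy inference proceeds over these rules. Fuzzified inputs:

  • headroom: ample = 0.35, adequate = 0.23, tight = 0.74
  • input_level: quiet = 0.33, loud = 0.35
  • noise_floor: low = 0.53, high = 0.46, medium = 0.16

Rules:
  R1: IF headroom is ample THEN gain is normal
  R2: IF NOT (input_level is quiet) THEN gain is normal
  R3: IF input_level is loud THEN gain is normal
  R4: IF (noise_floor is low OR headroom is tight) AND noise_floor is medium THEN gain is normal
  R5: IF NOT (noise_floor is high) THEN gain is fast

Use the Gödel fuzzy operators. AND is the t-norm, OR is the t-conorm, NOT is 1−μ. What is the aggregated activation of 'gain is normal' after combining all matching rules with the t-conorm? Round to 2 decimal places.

R1: ample=0.35 → w = 0.35
R2: ¬quiet=1−0.33=0.67 → w = 0.67
R3: loud=0.35 → w = 0.35
R4: (low=0.53 OR tight=0.74) = 0.74; AND[min(a, b)] with medium=0.16 → w = 0.16
R5: ¬high=1−0.46=0.54 → w = 0.54
Rules with consequent 'normal': {R1, R2, R3, R4} → strengths 0.35, 0.67, 0.35, 0.16
Aggregate via t-conorm [max(a, b)]: 0.67

0.67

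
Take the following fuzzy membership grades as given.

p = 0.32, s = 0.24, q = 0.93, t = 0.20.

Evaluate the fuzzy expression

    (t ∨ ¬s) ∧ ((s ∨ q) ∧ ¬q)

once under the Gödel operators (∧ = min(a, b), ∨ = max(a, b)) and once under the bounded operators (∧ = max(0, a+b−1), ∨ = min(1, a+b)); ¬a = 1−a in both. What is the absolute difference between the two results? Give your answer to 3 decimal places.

Under Gödel:
  ¬s = 1 − 0.24 = 0.76
  t ∨ ¬s = max(a, b) on (0.20, 0.76) = 0.76
  s ∨ q = max(a, b) on (0.24, 0.93) = 0.93
  ¬q = 1 − 0.93 = 0.07
  (s ∨ q) ∧ ¬q = min(a, b) on (0.93, 0.07) = 0.07
  (t ∨ ¬s) ∧ ((s ∨ q) ∧ ¬q) = min(a, b) on (0.76, 0.07) = 0.07
  → value = 0.0700
Under bounded:
  ¬s = 1 − 0.24 = 0.76
  t ∨ ¬s = min(1, a+b) on (0.20, 0.76) = 0.96
  s ∨ q = min(1, a+b) on (0.24, 0.93) = 1.00
  ¬q = 1 − 0.93 = 0.07
  (s ∨ q) ∧ ¬q = max(0, a+b−1) on (1.00, 0.07) = 0.07
  (t ∨ ¬s) ∧ ((s ∨ q) ∧ ¬q) = max(0, a+b−1) on (0.96, 0.07) = 0.03
  → value = 0.0300
|0.0700 − 0.0300| = 0.040

0.040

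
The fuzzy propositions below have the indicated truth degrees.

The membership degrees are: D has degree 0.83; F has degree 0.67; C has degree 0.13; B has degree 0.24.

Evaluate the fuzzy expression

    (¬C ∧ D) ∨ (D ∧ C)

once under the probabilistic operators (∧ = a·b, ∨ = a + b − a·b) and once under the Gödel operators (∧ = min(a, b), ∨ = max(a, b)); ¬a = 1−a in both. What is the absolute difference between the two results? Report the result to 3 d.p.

0.078

Under probabilistic:
  ¬C = 1 − 0.1300 = 0.8700
  ¬C ∧ D = a·b on (0.8700, 0.8300) = 0.7221
  D ∧ C = a·b on (0.8300, 0.1300) = 0.1079
  (¬C ∧ D) ∨ (D ∧ C) = a + b − a·b on (0.7221, 0.1079) = 0.7521
  → value = 0.7521
Under Gödel:
  ¬C = 1 − 0.13 = 0.87
  ¬C ∧ D = min(a, b) on (0.87, 0.83) = 0.83
  D ∧ C = min(a, b) on (0.83, 0.13) = 0.13
  (¬C ∧ D) ∨ (D ∧ C) = max(a, b) on (0.83, 0.13) = 0.83
  → value = 0.8300
|0.7521 − 0.8300| = 0.078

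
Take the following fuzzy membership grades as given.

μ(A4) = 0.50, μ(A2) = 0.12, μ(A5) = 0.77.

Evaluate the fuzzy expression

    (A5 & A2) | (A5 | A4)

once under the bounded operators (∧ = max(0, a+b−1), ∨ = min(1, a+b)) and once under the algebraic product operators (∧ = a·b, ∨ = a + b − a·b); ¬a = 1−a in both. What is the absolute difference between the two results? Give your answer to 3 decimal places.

Under bounded:
  A5 & A2 = max(0, a+b−1) on (0.77, 0.12) = 0.00
  A5 | A4 = min(1, a+b) on (0.77, 0.50) = 1.00
  (A5 & A2) | (A5 | A4) = min(1, a+b) on (0.00, 1.00) = 1.00
  → value = 1.0000
Under algebraic product:
  A5 & A2 = a·b on (0.7700, 0.1200) = 0.0924
  A5 | A4 = a + b − a·b on (0.7700, 0.5000) = 0.8850
  (A5 & A2) | (A5 | A4) = a + b − a·b on (0.0924, 0.8850) = 0.8956
  → value = 0.8956
|1.0000 − 0.8956| = 0.104

0.104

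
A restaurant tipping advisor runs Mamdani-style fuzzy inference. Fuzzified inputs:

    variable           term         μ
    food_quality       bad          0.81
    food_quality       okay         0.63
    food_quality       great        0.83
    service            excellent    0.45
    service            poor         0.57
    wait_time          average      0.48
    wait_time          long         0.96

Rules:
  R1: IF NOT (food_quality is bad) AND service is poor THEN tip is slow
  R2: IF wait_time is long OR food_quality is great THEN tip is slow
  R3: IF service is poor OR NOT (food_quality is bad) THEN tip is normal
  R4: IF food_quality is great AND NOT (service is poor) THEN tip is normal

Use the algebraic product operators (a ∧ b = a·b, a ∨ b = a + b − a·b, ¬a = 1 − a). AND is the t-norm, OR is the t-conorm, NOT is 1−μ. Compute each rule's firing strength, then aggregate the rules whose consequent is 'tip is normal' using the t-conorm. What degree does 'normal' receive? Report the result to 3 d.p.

R1: ¬bad=1−0.81=0.19, poor=0.57; AND[a·b] → w = 0.1083
R2: long=0.96, great=0.83; OR[a + b − a·b] → w = 0.9932
R3: poor=0.57, ¬bad=1−0.81=0.19; OR[a + b − a·b] → w = 0.6517
R4: great=0.83, ¬poor=1−0.57=0.43; AND[a·b] → w = 0.3569
Rules with consequent 'normal': {R3, R4} → strengths 0.6517, 0.3569
Aggregate via t-conorm [a + b − a·b]: 0.7760

0.776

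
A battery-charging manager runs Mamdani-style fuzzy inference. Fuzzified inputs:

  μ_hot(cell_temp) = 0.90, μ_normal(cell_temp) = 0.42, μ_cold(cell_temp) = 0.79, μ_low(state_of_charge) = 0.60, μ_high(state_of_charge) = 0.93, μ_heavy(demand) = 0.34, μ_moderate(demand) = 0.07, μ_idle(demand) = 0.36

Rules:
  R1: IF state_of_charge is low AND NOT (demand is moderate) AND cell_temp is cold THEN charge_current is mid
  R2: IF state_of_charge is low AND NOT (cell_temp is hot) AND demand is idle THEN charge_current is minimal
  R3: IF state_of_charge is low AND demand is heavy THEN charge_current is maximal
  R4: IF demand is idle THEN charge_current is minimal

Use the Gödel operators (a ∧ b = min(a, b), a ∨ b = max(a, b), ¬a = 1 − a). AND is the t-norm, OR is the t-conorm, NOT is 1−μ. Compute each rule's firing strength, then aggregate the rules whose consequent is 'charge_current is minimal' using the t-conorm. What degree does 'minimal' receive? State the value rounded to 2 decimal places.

0.36

R1: low=0.60, ¬moderate=1−0.07=0.93, cold=0.79; AND[min(a, b)] → w = 0.60
R2: low=0.60, ¬hot=1−0.90=0.10, idle=0.36; AND[min(a, b)] → w = 0.10
R3: low=0.60, heavy=0.34; AND[min(a, b)] → w = 0.34
R4: idle=0.36 → w = 0.36
Rules with consequent 'minimal': {R2, R4} → strengths 0.10, 0.36
Aggregate via t-conorm [max(a, b)]: 0.36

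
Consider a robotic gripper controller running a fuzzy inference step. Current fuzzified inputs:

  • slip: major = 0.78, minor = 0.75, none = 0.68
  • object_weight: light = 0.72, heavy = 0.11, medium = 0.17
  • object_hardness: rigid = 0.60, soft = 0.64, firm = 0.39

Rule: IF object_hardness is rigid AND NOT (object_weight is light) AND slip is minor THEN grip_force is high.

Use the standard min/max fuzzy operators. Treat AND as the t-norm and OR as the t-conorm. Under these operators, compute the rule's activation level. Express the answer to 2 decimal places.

0.28

firing strength: rigid=0.60, ¬light=1−0.72=0.28, minor=0.75; AND[min(a, b)] → w = 0.28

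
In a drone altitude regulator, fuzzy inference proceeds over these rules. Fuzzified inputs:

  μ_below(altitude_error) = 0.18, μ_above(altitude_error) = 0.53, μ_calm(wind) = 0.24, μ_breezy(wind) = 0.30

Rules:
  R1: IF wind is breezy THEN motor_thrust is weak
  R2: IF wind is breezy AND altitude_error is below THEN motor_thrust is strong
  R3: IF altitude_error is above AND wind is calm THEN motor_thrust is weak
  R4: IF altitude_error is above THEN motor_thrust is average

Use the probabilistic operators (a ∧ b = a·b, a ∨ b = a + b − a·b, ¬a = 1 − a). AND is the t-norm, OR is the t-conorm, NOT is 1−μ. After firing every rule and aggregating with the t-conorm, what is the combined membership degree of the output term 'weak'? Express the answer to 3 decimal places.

R1: breezy=0.30 → w = 0.3000
R2: breezy=0.30, below=0.18; AND[a·b] → w = 0.0540
R3: above=0.53, calm=0.24; AND[a·b] → w = 0.1272
R4: above=0.53 → w = 0.5300
Rules with consequent 'weak': {R1, R3} → strengths 0.3000, 0.1272
Aggregate via t-conorm [a + b − a·b]: 0.3890

0.389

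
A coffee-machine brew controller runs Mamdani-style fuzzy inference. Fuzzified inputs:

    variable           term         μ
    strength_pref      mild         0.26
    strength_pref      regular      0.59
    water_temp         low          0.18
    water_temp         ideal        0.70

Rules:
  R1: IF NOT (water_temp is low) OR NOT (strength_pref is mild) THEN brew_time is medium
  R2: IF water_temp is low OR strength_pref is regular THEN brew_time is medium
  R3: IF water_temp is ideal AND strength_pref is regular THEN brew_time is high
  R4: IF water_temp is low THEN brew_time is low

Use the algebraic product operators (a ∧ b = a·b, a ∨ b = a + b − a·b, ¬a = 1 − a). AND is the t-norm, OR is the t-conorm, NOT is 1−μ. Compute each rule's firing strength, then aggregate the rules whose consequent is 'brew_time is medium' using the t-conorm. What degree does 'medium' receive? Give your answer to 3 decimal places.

0.984

R1: ¬low=1−0.18=0.82, ¬mild=1−0.26=0.74; OR[a + b − a·b] → w = 0.9532
R2: low=0.18, regular=0.59; OR[a + b − a·b] → w = 0.6638
R3: ideal=0.70, regular=0.59; AND[a·b] → w = 0.4130
R4: low=0.18 → w = 0.1800
Rules with consequent 'medium': {R1, R2} → strengths 0.9532, 0.6638
Aggregate via t-conorm [a + b − a·b]: 0.9843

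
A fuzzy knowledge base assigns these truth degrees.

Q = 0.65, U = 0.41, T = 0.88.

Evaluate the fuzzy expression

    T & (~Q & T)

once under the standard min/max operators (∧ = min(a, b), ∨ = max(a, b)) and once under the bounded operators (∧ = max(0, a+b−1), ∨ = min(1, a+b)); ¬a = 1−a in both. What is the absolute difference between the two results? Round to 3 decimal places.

0.240

Under standard min/max:
  ~Q = 1 − 0.65 = 0.35
  ~Q & T = min(a, b) on (0.35, 0.88) = 0.35
  T & (~Q & T) = min(a, b) on (0.88, 0.35) = 0.35
  → value = 0.3500
Under bounded:
  ~Q = 1 − 0.65 = 0.35
  ~Q & T = max(0, a+b−1) on (0.35, 0.88) = 0.23
  T & (~Q & T) = max(0, a+b−1) on (0.88, 0.23) = 0.11
  → value = 0.1100
|0.3500 − 0.1100| = 0.240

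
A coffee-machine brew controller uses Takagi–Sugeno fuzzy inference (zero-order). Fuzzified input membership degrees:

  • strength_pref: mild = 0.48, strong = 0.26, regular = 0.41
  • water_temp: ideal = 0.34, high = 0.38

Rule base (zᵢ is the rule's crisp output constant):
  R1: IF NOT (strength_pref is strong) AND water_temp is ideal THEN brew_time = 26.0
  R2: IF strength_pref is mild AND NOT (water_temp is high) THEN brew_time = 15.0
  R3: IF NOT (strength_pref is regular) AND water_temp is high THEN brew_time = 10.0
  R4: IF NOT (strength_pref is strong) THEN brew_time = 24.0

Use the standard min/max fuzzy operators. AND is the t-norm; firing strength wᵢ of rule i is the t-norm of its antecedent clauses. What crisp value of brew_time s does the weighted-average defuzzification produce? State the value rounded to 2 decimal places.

19.38

R1 (z=26.0): ¬strong=1−0.26=0.74, ideal=0.34; AND[min(a, b)] → w = 0.34
R2 (z=15.0): mild=0.48, ¬high=1−0.38=0.62; AND[min(a, b)] → w = 0.48
R3 (z=10.0): ¬regular=1−0.41=0.59, high=0.38; AND[min(a, b)] → w = 0.38
R4 (z=24.0): ¬strong=1−0.26=0.74 → w = 0.74
Weighted average = (0.34·26.0 + 0.48·15.0 + 0.38·10.0 + 0.74·24.0) / (0.34 + 0.48 + 0.38 + 0.74)
  = 37.6000 / 1.9400 = 19.38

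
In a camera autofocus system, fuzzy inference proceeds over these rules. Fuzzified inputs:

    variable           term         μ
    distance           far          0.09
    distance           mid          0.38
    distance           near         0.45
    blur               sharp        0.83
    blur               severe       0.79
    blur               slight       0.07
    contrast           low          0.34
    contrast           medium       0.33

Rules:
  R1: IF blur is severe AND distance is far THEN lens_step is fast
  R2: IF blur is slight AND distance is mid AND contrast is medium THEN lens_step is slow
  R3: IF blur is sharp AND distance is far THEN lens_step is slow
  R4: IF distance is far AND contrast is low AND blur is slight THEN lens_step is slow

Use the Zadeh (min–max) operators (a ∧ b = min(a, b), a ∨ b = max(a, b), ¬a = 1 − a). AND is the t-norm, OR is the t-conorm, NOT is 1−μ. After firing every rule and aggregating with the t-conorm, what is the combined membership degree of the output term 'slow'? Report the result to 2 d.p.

0.09

R1: severe=0.79, far=0.09; AND[min(a, b)] → w = 0.09
R2: slight=0.07, mid=0.38, medium=0.33; AND[min(a, b)] → w = 0.07
R3: sharp=0.83, far=0.09; AND[min(a, b)] → w = 0.09
R4: far=0.09, low=0.34, slight=0.07; AND[min(a, b)] → w = 0.07
Rules with consequent 'slow': {R2, R3, R4} → strengths 0.07, 0.09, 0.07
Aggregate via t-conorm [max(a, b)]: 0.09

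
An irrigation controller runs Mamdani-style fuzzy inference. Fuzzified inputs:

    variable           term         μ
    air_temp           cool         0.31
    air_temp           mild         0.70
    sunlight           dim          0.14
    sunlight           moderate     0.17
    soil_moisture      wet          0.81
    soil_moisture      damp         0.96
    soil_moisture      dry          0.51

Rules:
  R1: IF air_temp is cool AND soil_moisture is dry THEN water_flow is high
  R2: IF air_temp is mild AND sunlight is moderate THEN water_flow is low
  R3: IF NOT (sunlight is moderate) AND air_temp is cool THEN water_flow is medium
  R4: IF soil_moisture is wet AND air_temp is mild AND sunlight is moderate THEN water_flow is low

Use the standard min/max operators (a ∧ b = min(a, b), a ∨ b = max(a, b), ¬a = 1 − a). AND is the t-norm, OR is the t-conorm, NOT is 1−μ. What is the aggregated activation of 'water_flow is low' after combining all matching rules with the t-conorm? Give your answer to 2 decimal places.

R1: cool=0.31, dry=0.51; AND[min(a, b)] → w = 0.31
R2: mild=0.70, moderate=0.17; AND[min(a, b)] → w = 0.17
R3: ¬moderate=1−0.17=0.83, cool=0.31; AND[min(a, b)] → w = 0.31
R4: wet=0.81, mild=0.70, moderate=0.17; AND[min(a, b)] → w = 0.17
Rules with consequent 'low': {R2, R4} → strengths 0.17, 0.17
Aggregate via t-conorm [max(a, b)]: 0.17

0.17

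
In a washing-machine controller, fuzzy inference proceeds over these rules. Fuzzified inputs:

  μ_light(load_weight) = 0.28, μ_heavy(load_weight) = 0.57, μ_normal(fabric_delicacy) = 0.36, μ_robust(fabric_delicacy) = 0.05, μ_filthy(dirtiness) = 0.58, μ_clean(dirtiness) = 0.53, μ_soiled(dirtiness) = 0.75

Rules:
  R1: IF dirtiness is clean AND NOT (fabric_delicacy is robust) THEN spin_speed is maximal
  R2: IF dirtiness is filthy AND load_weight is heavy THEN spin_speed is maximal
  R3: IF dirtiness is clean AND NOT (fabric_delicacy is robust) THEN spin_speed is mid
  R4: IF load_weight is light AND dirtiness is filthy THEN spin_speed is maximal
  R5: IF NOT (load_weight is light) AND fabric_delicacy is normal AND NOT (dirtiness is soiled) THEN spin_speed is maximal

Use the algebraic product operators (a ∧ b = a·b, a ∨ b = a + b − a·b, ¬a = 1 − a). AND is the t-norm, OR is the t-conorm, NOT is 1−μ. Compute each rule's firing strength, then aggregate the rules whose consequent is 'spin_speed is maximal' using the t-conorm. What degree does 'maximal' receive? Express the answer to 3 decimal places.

R1: clean=0.53, ¬robust=1−0.05=0.95; AND[a·b] → w = 0.5035
R2: filthy=0.58, heavy=0.57; AND[a·b] → w = 0.3306
R3: clean=0.53, ¬robust=1−0.05=0.95; AND[a·b] → w = 0.5035
R4: light=0.28, filthy=0.58; AND[a·b] → w = 0.1624
R5: ¬light=1−0.28=0.72, normal=0.36, ¬soiled=1−0.75=0.25; AND[a·b] → w = 0.0648
Rules with consequent 'maximal': {R1, R2, R4, R5} → strengths 0.5035, 0.3306, 0.1624, 0.0648
Aggregate via t-conorm [a + b − a·b]: 0.7397

0.740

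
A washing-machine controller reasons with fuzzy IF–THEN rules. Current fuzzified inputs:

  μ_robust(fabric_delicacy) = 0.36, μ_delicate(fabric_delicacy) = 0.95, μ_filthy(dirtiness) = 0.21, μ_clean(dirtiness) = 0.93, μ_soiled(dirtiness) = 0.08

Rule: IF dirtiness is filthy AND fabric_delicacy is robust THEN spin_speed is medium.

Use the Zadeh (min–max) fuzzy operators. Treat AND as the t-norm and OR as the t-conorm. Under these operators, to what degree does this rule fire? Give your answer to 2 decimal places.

firing strength: filthy=0.21, robust=0.36; AND[min(a, b)] → w = 0.21

0.21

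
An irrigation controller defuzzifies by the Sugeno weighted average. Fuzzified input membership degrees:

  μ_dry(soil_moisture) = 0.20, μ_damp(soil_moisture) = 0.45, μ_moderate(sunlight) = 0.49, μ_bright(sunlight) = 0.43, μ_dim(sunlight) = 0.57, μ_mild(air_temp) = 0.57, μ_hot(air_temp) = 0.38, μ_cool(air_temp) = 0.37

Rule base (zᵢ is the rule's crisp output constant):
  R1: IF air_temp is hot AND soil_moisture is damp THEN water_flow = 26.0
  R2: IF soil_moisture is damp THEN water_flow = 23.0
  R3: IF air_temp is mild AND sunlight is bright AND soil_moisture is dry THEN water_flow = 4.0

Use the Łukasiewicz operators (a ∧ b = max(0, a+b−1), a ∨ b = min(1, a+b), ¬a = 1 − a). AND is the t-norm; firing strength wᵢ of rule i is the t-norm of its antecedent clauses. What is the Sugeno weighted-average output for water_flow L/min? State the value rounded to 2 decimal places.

R1 (z=26.0): hot=0.38, damp=0.45; AND[max(0, a+b−1)] → w = 0.00
R2 (z=23.0): damp=0.45 → w = 0.45
R3 (z=4.0): mild=0.57, bright=0.43, dry=0.20; AND[max(0, a+b−1)] → w = 0.00
Weighted average = (0.00·26.0 + 0.45·23.0 + 0.00·4.0) / (0.00 + 0.45 + 0.00)
  = 10.3500 / 0.4500 = 23.00

23.00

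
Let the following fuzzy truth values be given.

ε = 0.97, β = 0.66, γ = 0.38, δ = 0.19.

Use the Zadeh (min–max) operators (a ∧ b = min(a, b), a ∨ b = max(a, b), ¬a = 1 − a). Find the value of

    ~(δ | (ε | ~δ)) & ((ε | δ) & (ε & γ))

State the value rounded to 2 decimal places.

~δ = 1 − 0.19 = 0.81
ε | ~δ = max(a, b) on (0.97, 0.81) = 0.97
δ | (ε | ~δ) = max(a, b) on (0.19, 0.97) = 0.97
~(δ | (ε | ~δ)) = 1 − 0.97 = 0.03
ε | δ = max(a, b) on (0.97, 0.19) = 0.97
ε & γ = min(a, b) on (0.97, 0.38) = 0.38
(ε | δ) & (ε & γ) = min(a, b) on (0.97, 0.38) = 0.38
~(δ | (ε | ~δ)) & ((ε | δ) & (ε & γ)) = min(a, b) on (0.03, 0.38) = 0.03

0.03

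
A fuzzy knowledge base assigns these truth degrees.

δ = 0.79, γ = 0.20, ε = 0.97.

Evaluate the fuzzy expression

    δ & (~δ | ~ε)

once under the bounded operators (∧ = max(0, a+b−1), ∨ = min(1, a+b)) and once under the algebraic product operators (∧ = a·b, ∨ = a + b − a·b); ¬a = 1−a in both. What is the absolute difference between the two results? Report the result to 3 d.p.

0.155

Under bounded:
  ~δ = 1 − 0.79 = 0.21
  ~ε = 1 − 0.97 = 0.03
  ~δ | ~ε = min(1, a+b) on (0.21, 0.03) = 0.24
  δ & (~δ | ~ε) = max(0, a+b−1) on (0.79, 0.24) = 0.03
  → value = 0.0300
Under algebraic product:
  ~δ = 1 − 0.7900 = 0.2100
  ~ε = 1 − 0.9700 = 0.0300
  ~δ | ~ε = a + b − a·b on (0.2100, 0.0300) = 0.2337
  δ & (~δ | ~ε) = a·b on (0.7900, 0.2337) = 0.1846
  → value = 0.1846
|0.0300 − 0.1846| = 0.155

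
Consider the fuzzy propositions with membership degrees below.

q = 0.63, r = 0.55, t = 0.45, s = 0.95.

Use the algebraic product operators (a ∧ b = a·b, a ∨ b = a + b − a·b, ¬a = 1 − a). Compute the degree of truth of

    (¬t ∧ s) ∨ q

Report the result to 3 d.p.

0.823

¬t = 1 − 0.4500 = 0.5500
¬t ∧ s = a·b on (0.5500, 0.9500) = 0.5225
(¬t ∧ s) ∨ q = a + b − a·b on (0.5225, 0.6300) = 0.8233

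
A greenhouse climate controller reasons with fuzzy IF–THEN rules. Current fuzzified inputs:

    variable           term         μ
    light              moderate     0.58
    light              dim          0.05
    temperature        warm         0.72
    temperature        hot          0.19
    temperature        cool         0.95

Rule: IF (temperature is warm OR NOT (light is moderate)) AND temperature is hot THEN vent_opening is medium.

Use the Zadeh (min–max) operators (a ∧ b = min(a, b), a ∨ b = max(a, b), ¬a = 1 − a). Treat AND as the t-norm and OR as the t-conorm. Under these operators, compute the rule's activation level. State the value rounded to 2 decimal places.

0.19

firing strength: (warm=0.72 OR ¬moderate=1−0.58=0.42) = 0.72; AND[min(a, b)] with hot=0.19 → w = 0.19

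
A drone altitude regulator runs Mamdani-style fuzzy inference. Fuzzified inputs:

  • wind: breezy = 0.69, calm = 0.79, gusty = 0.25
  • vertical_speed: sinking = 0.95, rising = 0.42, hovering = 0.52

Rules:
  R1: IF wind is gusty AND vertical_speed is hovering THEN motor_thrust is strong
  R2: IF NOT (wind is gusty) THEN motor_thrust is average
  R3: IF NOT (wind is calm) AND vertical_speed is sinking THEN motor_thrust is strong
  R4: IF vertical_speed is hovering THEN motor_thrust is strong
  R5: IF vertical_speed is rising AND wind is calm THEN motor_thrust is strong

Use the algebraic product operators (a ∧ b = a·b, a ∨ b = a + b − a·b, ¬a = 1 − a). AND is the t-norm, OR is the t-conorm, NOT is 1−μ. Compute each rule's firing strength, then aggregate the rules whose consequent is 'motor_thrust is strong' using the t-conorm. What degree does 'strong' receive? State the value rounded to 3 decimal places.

0.777

R1: gusty=0.25, hovering=0.52; AND[a·b] → w = 0.1300
R2: ¬gusty=1−0.25=0.75 → w = 0.7500
R3: ¬calm=1−0.79=0.21, sinking=0.95; AND[a·b] → w = 0.1995
R4: hovering=0.52 → w = 0.5200
R5: rising=0.42, calm=0.79; AND[a·b] → w = 0.3318
Rules with consequent 'strong': {R1, R3, R4, R5} → strengths 0.1300, 0.1995, 0.5200, 0.3318
Aggregate via t-conorm [a + b − a·b]: 0.7766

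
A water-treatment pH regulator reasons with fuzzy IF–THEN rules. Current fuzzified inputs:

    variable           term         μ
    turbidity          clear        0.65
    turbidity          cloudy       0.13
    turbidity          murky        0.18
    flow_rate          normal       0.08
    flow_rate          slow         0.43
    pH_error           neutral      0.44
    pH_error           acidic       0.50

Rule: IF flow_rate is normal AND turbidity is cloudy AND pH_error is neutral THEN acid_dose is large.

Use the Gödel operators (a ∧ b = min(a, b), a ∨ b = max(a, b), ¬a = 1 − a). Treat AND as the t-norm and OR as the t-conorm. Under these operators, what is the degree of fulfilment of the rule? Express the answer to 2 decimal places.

0.08

firing strength: normal=0.08, cloudy=0.13, neutral=0.44; AND[min(a, b)] → w = 0.08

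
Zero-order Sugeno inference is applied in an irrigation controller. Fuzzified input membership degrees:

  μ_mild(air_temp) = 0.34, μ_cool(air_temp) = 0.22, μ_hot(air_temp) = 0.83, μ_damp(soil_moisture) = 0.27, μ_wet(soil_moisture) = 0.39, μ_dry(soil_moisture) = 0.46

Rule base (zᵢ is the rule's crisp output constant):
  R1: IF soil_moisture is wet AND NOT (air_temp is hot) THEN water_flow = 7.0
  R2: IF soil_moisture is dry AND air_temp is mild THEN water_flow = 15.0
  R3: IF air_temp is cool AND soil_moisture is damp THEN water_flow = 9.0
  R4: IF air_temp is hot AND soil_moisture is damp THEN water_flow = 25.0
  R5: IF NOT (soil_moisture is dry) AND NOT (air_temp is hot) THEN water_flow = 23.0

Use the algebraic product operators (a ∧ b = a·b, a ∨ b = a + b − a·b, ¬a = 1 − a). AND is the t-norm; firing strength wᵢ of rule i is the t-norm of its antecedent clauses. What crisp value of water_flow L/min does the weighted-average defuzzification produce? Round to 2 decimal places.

R1 (z=7.0): wet=0.39, ¬hot=1−0.83=0.17; AND[a·b] → w = 0.0663
R2 (z=15.0): dry=0.46, mild=0.34; AND[a·b] → w = 0.1564
R3 (z=9.0): cool=0.22, damp=0.27; AND[a·b] → w = 0.0594
R4 (z=25.0): hot=0.83, damp=0.27; AND[a·b] → w = 0.2241
R5 (z=23.0): ¬dry=1−0.46=0.54, ¬hot=1−0.83=0.17; AND[a·b] → w = 0.0918
Weighted average = (0.0663·7.0 + 0.1564·15.0 + 0.0594·9.0 + 0.2241·25.0 + 0.0918·23.0) / (0.0663 + 0.1564 + 0.0594 + 0.2241 + 0.0918)
  = 11.0586 / 0.5980 = 18.49

18.49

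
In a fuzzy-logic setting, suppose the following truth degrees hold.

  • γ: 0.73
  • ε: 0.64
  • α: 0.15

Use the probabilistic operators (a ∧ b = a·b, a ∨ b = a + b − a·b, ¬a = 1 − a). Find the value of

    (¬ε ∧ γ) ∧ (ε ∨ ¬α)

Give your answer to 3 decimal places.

¬ε = 1 − 0.6400 = 0.3600
¬ε ∧ γ = a·b on (0.3600, 0.7300) = 0.2628
¬α = 1 − 0.1500 = 0.8500
ε ∨ ¬α = a + b − a·b on (0.6400, 0.8500) = 0.9460
(¬ε ∧ γ) ∧ (ε ∨ ¬α) = a·b on (0.2628, 0.9460) = 0.2486

0.249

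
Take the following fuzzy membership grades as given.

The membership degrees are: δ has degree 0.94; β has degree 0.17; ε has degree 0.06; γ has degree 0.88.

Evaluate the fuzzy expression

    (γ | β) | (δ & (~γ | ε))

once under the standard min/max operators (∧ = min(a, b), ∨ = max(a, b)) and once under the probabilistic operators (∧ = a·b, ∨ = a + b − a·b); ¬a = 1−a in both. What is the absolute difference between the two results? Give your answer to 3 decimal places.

Under standard min/max:
  γ | β = max(a, b) on (0.88, 0.17) = 0.88
  ~γ = 1 − 0.88 = 0.12
  ~γ | ε = max(a, b) on (0.12, 0.06) = 0.12
  δ & (~γ | ε) = min(a, b) on (0.94, 0.12) = 0.12
  (γ | β) | (δ & (~γ | ε)) = max(a, b) on (0.88, 0.12) = 0.88
  → value = 0.8800
Under probabilistic:
  γ | β = a + b − a·b on (0.8800, 0.1700) = 0.9004
  ~γ = 1 − 0.8800 = 0.1200
  ~γ | ε = a + b − a·b on (0.1200, 0.0600) = 0.1728
  δ & (~γ | ε) = a·b on (0.9400, 0.1728) = 0.1624
  (γ | β) | (δ & (~γ | ε)) = a + b − a·b on (0.9004, 0.1624) = 0.9166
  → value = 0.9166
|0.8800 − 0.9166| = 0.037

0.037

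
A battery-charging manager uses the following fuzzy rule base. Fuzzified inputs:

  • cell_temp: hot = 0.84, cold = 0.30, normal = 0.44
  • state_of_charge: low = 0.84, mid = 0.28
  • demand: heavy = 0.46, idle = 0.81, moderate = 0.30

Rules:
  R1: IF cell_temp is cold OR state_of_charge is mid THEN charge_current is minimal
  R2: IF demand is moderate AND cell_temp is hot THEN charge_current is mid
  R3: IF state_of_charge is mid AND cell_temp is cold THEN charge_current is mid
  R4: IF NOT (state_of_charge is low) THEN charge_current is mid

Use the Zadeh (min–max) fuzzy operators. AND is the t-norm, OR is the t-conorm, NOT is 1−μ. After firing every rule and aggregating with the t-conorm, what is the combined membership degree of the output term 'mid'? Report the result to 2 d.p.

R1: cold=0.30, mid=0.28; OR[max(a, b)] → w = 0.30
R2: moderate=0.30, hot=0.84; AND[min(a, b)] → w = 0.30
R3: mid=0.28, cold=0.30; AND[min(a, b)] → w = 0.28
R4: ¬low=1−0.84=0.16 → w = 0.16
Rules with consequent 'mid': {R2, R3, R4} → strengths 0.30, 0.28, 0.16
Aggregate via t-conorm [max(a, b)]: 0.30

0.30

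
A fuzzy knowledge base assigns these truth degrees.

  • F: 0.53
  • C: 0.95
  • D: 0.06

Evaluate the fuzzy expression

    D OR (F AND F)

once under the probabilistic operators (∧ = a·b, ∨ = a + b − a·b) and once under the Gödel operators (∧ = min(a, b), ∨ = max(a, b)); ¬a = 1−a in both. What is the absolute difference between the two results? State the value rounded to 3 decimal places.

0.206

Under probabilistic:
  F AND F = a·b on (0.5300, 0.5300) = 0.2809
  D OR (F AND F) = a + b − a·b on (0.0600, 0.2809) = 0.3240
  → value = 0.3240
Under Gödel:
  F AND F = min(a, b) on (0.53, 0.53) = 0.53
  D OR (F AND F) = max(a, b) on (0.06, 0.53) = 0.53
  → value = 0.5300
|0.3240 − 0.5300| = 0.206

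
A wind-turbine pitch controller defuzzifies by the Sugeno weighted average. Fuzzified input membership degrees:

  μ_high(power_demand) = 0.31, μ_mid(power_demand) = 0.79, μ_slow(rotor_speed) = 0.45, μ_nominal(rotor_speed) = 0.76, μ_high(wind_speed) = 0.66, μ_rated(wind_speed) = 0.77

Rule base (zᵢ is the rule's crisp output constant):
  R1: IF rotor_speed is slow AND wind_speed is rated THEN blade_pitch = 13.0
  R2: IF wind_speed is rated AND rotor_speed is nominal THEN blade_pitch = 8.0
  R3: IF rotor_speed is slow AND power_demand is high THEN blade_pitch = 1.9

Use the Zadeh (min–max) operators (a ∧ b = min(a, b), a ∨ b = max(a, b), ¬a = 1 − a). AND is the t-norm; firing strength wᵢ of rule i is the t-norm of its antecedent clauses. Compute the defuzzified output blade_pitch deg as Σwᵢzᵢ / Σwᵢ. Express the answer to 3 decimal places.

R1 (z=13.0): slow=0.45, rated=0.77; AND[min(a, b)] → w = 0.45
R2 (z=8.0): rated=0.77, nominal=0.76; AND[min(a, b)] → w = 0.76
R3 (z=1.9): slow=0.45, high=0.31; AND[min(a, b)] → w = 0.31
Weighted average = (0.45·13.0 + 0.76·8.0 + 0.31·1.9) / (0.45 + 0.76 + 0.31)
  = 12.5190 / 1.5200 = 8.236

8.236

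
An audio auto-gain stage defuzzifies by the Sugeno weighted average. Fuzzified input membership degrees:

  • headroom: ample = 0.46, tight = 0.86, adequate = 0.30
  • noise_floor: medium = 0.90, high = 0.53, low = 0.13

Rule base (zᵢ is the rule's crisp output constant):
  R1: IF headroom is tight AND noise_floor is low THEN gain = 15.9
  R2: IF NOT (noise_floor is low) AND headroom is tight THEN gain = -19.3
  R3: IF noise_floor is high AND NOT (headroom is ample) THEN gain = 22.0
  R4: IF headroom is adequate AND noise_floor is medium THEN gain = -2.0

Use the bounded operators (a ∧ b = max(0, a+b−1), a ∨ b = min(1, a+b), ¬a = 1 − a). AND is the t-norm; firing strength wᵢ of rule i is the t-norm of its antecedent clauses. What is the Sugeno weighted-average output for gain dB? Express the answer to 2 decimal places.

R1 (z=15.9): tight=0.86, low=0.13; AND[max(0, a+b−1)] → w = 0.00
R2 (z=-19.3): ¬low=1−0.13=0.87, tight=0.86; AND[max(0, a+b−1)] → w = 0.73
R3 (z=22.0): high=0.53, ¬ample=1−0.46=0.54; AND[max(0, a+b−1)] → w = 0.07
R4 (z=-2.0): adequate=0.30, medium=0.90; AND[max(0, a+b−1)] → w = 0.20
Weighted average = (0.00·15.9 + 0.73·-19.3 + 0.07·22.0 + 0.20·-2.0) / (0.00 + 0.73 + 0.07 + 0.20)
  = -12.9490 / 1.0000 = -12.95

-12.95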